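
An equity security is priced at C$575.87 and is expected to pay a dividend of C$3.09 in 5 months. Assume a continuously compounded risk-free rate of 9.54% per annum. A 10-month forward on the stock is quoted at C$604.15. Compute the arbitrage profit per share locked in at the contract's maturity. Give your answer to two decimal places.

PV(dividends) I = 3.09·e^(−0.0954·5/12) = 2.9696
Fair forward F* = (S − I)·e^(rT) = (575.87 − 2.9696)·e^0.079500 = 572.9004 × 1.082746 = 620.3056
Market C$604.15 < fair 620.3056: forward underpriced → reverse cash-and-carry (short the stock, invest proceeds at r, pay the dividends, go long the forward).
Profit at T = |F_mkt − F*| = |604.15 − 620.3056| = C$16.16 per share

C$16.16 per share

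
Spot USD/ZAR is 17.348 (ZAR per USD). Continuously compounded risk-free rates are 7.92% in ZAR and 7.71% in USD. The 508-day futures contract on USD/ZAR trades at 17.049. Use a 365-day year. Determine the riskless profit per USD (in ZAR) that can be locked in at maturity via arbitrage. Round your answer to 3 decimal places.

0.350 per USD (in ZAR)

Fair futures: F* = S·e^(carry·T), with carry = (r_ZAR − r_USD) = 0.0792 − 0.0771 = 0.0021
F* = 17.348 · e^(0.0021 × 508/365) = 17.348 · e^0.002923 = 17.348 × 1.002927 = 17.3988
Market 17.049 < fair 17.3988: forward underpriced → reverse cash-and-carry (short spot, go long the forward).
At maturity, profit = |F_mkt − F*| = |17.049 − 17.3988| = 0.350 per USD (in ZAR)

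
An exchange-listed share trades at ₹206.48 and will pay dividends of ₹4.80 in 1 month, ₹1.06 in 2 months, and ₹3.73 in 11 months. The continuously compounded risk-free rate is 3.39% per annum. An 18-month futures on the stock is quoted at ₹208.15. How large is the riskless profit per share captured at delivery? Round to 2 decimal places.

₹0.85 per share

PV(dividends) I = 4.80·e^(−0.0339·1/12) + 1.06·e^(−0.0339·2/12) + 3.73·e^(−0.0339·11/12) = 9.4564
Fair futures F* = (S − I)·e^(rT) = (206.48 − 9.4564)·e^0.050850 = 197.0236 × 1.052165 = 207.3013
Market ₹208.15 > fair 207.3013: forward overpriced → cash-and-carry (borrow at r, buy the stock and collect the dividends, short the forward).
Profit at T = |F_mkt − F*| = |208.15 − 207.3013| = ₹0.85 per share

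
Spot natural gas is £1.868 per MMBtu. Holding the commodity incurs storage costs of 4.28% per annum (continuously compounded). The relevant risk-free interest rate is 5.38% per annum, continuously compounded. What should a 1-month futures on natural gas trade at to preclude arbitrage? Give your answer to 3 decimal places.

£1.883 per MMBtu

Net carry = r + u − y = 0.0538 + 0.0428 − 0.0000 = 0.0966
F = S·e^((r+u−y)T) = 1.868 · e^(0.0966 × 1/12) = 1.868 · e^0.008050
= 1.868 × 1.008082 = £1.883 per MMBtu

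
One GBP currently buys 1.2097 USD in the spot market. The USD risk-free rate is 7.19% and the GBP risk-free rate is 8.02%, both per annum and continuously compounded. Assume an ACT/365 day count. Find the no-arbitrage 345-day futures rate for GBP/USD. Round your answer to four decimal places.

F = S·e^((r_USD − r_GBP)T) = 1.2097 · e^((0.0719 − 0.0802) × 345/365)
= 1.2097 · e^-0.007845 = 1.2097 × 0.992186
F = 1.2002 USD per GBP

1.2002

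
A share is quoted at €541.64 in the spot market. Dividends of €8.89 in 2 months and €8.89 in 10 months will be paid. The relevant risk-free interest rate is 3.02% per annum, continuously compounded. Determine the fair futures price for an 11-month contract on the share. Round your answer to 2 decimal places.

€538.84

PV(dividends) I = 8.89·e^(−0.0302·2/12) + 8.89·e^(−0.0302·10/12)
I = 8.8454 + 8.6691 = 17.5145
F = (S − I)·e^(rT) = (541.64 − 17.5145) · e^(0.0302·11/12)
= 524.1255 · e^0.027683 = 524.1255 × 1.028070 = €538.84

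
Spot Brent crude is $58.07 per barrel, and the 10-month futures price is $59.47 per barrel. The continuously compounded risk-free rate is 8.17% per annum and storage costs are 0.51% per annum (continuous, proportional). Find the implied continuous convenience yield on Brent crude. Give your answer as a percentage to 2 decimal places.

F = S·e^((r+u−y)T) ⇒ (r+u−y) = ln(F/S)/T
ln(59.47/58.07) = 0.023823; /T ⇒ 0.028588
y = r + u − ln(F/S)/T = 0.0817 + 0.0051 − 0.028588 = 0.058212
y = 5.82%

5.82%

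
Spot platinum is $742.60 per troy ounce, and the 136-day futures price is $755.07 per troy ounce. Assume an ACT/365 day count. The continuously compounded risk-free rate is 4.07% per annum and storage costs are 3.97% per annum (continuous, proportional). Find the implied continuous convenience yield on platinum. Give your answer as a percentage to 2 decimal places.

3.57%

F = S·e^((r+u−y)T) ⇒ (r+u−y) = ln(F/S)/T
ln(755.07/742.60) = 0.016653; /T ⇒ 0.044694
y = r + u − ln(F/S)/T = 0.0407 + 0.0397 − 0.044694 = 0.035706
y = 3.57%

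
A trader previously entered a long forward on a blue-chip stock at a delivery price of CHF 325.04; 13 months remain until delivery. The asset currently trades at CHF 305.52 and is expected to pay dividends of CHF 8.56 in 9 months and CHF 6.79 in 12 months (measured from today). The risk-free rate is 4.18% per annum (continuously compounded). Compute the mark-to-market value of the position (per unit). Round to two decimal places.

PV(remaining dividends) I = 8.56·e^(−0.0418·9/12) + 6.79·e^(−0.0418·12/12) = 14.8078
Current forward F = (S − I)·e^(rT) = (305.52 − 14.8078)·e^(0.0418·13/12) = 290.7122 × 1.046324 = 304.1792
Value (long) = (F − K)·e^(−rT) = (304.1792 − 325.04) × 0.955727 = -19.9372
Value = -CHF 19.94

-CHF 19.94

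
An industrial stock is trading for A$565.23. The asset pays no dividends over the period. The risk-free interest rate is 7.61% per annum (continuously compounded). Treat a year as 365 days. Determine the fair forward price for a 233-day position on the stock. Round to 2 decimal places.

A$593.37

F = S·e^(rT) = 565.23 · e^(0.0761 × 233/365)
= 565.23 · e^0.048579 = 565.23 × 1.049778
F = A$593.37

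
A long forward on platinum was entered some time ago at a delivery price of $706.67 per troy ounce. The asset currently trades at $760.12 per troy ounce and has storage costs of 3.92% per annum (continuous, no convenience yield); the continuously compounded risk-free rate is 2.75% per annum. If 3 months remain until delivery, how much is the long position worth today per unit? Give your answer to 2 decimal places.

Current fair forward for the remaining 3 months: F = S·e^((r + u)·T), (r + u) = 0.0275 + 0.0392 = 0.0667
F = 760.12 · e^(0.0667 × 3/12) = 760.12 × 1.016815 = 772.9014
Value of long forward = (F − K)·e^(−rT) = (772.9014 − 706.67) · e^(−0.0275·3/12)
= 66.2314 × 0.993149 = 65.78

$65.78 per troy ounce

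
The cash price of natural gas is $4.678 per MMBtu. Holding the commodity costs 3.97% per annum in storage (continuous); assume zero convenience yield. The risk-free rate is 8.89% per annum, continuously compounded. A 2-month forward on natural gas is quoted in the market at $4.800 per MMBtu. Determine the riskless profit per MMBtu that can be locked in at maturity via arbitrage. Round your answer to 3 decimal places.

Fair forward: F* = S·e^(carry·T), with carry = (r + u) = 0.0889 + 0.0397 = 0.1286
F* = 4.678 · e^(0.1286 × 2/12) = 4.678 · e^0.021433 = 4.678 × 1.021664 = $4.7793
Market $4.800 > fair $4.7793: forward overpriced → cash-and-carry (buy spot, short the forward).
At maturity, profit = |F_mkt − F*| = |4.800 − 4.7793| = $0.021 per MMBtu

$0.021 per MMBtu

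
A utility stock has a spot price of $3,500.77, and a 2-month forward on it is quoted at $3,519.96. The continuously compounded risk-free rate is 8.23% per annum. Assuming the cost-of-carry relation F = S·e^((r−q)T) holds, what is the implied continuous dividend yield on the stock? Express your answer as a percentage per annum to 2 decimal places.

From F = S·e^((r−q)T): (r − q) = ln(F/S)/T
ln(3519.96/3500.77) = ln(1.005482) = 0.005467
(r − q) = 0.005467 / (2/12) = 0.032802
q = r − ln(F/S)/T = 0.0823 − 0.032802 = 0.049498
q = 4.95%

4.95%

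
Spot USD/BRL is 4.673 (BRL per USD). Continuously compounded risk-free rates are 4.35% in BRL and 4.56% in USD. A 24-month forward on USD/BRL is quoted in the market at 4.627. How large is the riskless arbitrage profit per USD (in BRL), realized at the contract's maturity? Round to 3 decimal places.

0.026 per USD (in BRL)

Fair forward: F* = S·e^(carry·T), with carry = (r_BRL − r_USD) = 0.0435 − 0.0456 = -0.0021
F* = 4.673 · e^(-0.0021 × 24/12) = 4.673 · e^-0.004200 = 4.673 × 0.995809 = 4.6534
Market 4.627 < fair 4.6534: forward underpriced → reverse cash-and-carry (short spot, go long the forward).
At maturity, profit = |F_mkt − F*| = |4.627 − 4.6534| = 0.026 per USD (in BRL)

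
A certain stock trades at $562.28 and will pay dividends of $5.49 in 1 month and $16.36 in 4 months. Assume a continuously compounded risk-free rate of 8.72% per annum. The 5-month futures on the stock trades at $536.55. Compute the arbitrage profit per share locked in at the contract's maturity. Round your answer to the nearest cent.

$24.40 per share

PV(dividends) I = 5.49·e^(−0.0872·1/12) + 16.36·e^(−0.0872·4/12) = 21.3416
Fair futures F* = (S − I)·e^(rT) = (562.28 − 21.3416)·e^0.036333 = 540.9384 × 1.037001 = 560.9537
Market $536.55 < fair 560.9537: forward underpriced → reverse cash-and-carry (short the stock, invest proceeds at r, pay the dividends, go long the forward).
Profit at T = |F_mkt − F*| = |536.55 − 560.9537| = $24.40 per share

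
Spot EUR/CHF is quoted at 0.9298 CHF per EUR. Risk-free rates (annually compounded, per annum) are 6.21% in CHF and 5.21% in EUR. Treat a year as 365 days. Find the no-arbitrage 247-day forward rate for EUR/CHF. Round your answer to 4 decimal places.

By covered interest parity, F = S · (1+r_CHF)^T / (1+r_EUR)^T
= 0.9298 × 1.041613 / 1.034966 = 0.9298 × 1.006422
F = 0.9358 CHF per EUR

0.9358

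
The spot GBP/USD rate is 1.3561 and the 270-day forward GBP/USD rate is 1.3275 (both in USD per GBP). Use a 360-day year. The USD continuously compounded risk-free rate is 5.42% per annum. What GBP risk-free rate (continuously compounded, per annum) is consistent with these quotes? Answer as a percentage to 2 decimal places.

8.26%

F = S·e^((r_USD − r_GBP)T) ⇒ r_GBP = r_USD − ln(F/S)/T
ln(1.3275/1.3561) = -0.021315; /(270/360) = -0.028420
r_GBP = 0.0542 + 0.028420 = 0.082620
r_GBP = 8.26%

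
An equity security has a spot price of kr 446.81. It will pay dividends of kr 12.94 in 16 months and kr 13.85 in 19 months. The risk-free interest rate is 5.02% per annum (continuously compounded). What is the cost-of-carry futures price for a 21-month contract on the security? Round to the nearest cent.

kr 460.66

PV(dividends) I = 12.94·e^(−0.0502·16/12) + 13.85·e^(−0.0502·19/12)
I = 12.1022 + 12.7918 = 24.8940
F = (S − I)·e^(rT) = (446.81 − 24.8940) · e^(0.0502·21/12)
= 421.9160 · e^0.087850 = 421.9160 × 1.091824 = kr 460.66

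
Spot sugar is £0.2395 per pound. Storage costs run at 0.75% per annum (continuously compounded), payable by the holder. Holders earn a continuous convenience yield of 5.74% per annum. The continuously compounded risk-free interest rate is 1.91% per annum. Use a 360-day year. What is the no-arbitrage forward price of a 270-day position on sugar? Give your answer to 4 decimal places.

Net carry = r + u − y = 0.0191 + 0.0075 − 0.0574 = -0.0308
F = S·e^((r+u−y)T) = 0.2395 · e^(-0.0308 × 270/360) = 0.2395 · e^-0.023100
= 0.2395 × 0.977165 = £0.2340 per pound

£0.2340 per pound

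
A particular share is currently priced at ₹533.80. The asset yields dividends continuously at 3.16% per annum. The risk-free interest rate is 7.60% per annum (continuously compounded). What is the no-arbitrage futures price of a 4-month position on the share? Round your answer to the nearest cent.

₹541.76

F = S·e^((r − q)T) = 533.80 · e^((0.0760 − 0.0316) × 4/12)
= 533.80 · e^0.014800 = 533.80 × 1.014910
F = ₹541.76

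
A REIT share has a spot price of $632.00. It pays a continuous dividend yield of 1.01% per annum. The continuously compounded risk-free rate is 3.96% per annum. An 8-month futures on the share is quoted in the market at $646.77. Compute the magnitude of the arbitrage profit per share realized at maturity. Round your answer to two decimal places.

$2.22 per share

Fair futures: F* = S·e^(carry·T), with carry = (r − q) = 0.0396 − 0.0101 = 0.0295
F* = 632.00 · e^(0.0295 × 8/12) = 632.00 · e^0.019667 = 632.00 × 1.019862 = $644.5528
Market $646.77 > fair $644.5528: forward overpriced → cash-and-carry (buy spot, short the forward).
At maturity, profit = |F_mkt − F*| = |646.77 − 644.5528| = $2.22 per share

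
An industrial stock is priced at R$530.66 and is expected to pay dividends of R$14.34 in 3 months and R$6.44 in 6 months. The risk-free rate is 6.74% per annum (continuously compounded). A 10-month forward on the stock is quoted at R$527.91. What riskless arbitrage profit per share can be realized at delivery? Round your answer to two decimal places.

R$11.91 per share

PV(dividends) I = 14.34·e^(−0.0674·3/12) + 6.44·e^(−0.0674·6/12) = 20.3270
Fair forward F* = (S − I)·e^(rT) = (530.66 − 20.3270)·e^0.056167 = 510.3330 × 1.057774 = 539.8170
Market R$527.91 < fair 539.8170: forward underpriced → reverse cash-and-carry (short the stock, invest proceeds at r, pay the dividends, go long the forward).
Profit at T = |F_mkt − F*| = |527.91 − 539.8170| = R$11.91 per share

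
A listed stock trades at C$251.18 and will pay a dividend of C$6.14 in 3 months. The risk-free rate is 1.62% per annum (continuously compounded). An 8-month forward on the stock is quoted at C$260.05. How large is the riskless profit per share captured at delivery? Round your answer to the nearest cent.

C$12.32 per share

PV(dividends) I = 6.14·e^(−0.0162·3/12) = 6.1152
Fair forward F* = (S − I)·e^(rT) = (251.18 − 6.1152)·e^0.010800 = 245.0648 × 1.010859 = 247.7260
Market C$260.05 > fair 247.7260: forward overpriced → cash-and-carry (borrow at r, buy the stock and collect the dividends, short the forward).
Profit at T = |F_mkt − F*| = |260.05 − 247.7260| = C$12.32 per share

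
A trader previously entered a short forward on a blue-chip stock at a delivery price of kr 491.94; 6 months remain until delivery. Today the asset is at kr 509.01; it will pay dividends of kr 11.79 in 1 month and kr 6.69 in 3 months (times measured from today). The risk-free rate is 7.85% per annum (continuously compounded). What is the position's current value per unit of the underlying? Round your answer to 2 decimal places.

-kr 17.73

PV(remaining dividends) I = 11.79·e^(−0.0785·1/12) + 6.69·e^(−0.0785·3/12) = 18.2731
Current forward F = (S − I)·e^(rT) = (509.01 − 18.2731)·e^(0.0785·6/12) = 490.7369 × 1.040030 = 510.3811
Value (long) = (F − K)·e^(−rT) = (510.3811 − 491.94) × 0.961510 = 17.7313
Short position value = −(long value) = -kr 17.73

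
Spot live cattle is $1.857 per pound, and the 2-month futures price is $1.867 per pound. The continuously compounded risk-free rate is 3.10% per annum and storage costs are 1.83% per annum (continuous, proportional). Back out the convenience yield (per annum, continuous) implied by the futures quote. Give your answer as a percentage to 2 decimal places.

1.71%

F = S·e^((r+u−y)T) ⇒ (r+u−y) = ln(F/S)/T
ln(1.867/1.857) = 0.005371; /T ⇒ 0.032226
y = r + u − ln(F/S)/T = 0.0310 + 0.0183 − 0.032226 = 0.017074
y = 1.71%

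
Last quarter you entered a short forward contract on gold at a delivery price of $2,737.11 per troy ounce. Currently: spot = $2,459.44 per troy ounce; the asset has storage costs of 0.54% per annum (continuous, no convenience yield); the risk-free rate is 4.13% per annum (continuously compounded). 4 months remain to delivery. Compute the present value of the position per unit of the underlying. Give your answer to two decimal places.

Current fair forward for the remaining 4 months: F = S·e^((r + u)·T), (r + u) = 0.0413 + 0.0054 = 0.0467
F = 2459.44 · e^(0.0467 × 4/12) = 2459.44 × 1.01568846 = 2498.0248
Value of long forward = (F − K)·e^(−rT) = (2498.0248 − 2737.11) · e^(−0.0413·4/12)
= -239.0852 × 0.98632766 = -235.82
Short position value = −(long value) = $235.82

$235.82 per troy ounce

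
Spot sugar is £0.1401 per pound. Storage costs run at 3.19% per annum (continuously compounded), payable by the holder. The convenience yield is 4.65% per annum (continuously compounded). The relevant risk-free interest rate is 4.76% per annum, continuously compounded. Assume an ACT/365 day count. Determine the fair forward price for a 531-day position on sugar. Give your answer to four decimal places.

£0.1470 per pound

Net carry = r + u − y = 0.0476 + 0.0319 − 0.0465 = 0.0330
F = S·e^((r+u−y)T) = 0.1401 · e^(0.0330 × 531/365) = 0.1401 · e^0.048008
= 0.1401 × 1.049179 = £0.1470 per pound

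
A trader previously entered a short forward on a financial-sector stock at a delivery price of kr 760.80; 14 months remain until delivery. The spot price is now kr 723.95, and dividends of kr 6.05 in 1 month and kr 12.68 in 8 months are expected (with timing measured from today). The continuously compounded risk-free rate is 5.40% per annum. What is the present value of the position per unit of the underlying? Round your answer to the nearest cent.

kr 8.65

PV(remaining dividends) I = 6.05·e^(−0.0540·1/12) + 12.68·e^(−0.0540·8/12) = 18.2545
Current forward F = (S − I)·e^(rT) = (723.95 − 18.2545)·e^(0.0540·14/12) = 705.6955 × 1.065027 = 751.5848
Value (long) = (F − K)·e^(−rT) = (751.5848 − 760.80) × 0.938943 = -8.6525
Short position value = −(long value) = kr 8.65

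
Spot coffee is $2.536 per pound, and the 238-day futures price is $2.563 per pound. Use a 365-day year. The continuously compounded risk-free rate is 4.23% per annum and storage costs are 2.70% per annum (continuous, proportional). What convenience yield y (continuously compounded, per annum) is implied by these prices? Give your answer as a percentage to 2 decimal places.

5.31%

F = S·e^((r+u−y)T) ⇒ (r+u−y) = ln(F/S)/T
ln(2.563/2.536) = 0.010590; /T ⇒ 0.016241
y = r + u − ln(F/S)/T = 0.0423 + 0.0270 − 0.016241 = 0.053059
y = 5.31%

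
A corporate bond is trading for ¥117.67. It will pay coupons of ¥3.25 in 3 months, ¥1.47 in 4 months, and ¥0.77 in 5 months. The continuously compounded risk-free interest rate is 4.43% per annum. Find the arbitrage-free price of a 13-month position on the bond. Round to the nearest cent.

¥117.77

PV(coupons) I = 3.25·e^(−0.0443·3/12) + 1.47·e^(−0.0443·4/12) + 0.77·e^(−0.0443·5/12)
I = 3.2142 + 1.4485 + 0.7559 = 5.4186
F = (S − I)·e^(rT) = (117.67 − 5.4186) · e^(0.0443·13/12)
= 112.2514 · e^0.047992 = 112.2514 × 1.049162 = ¥117.77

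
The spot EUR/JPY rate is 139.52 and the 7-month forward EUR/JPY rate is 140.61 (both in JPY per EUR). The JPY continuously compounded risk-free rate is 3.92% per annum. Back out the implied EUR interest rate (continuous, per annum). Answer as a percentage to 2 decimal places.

2.59%

F = S·e^((r_JPY − r_EUR)T) ⇒ r_EUR = r_JPY − ln(F/S)/T
ln(140.61/139.52) = 0.007782; /(7/12) = 0.013341
r_EUR = 0.0392 − 0.013341 = 0.025859
r_EUR = 2.59%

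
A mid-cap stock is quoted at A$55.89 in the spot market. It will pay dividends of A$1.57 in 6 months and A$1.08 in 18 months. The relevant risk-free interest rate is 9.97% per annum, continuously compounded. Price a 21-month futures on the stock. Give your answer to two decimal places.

PV(dividends) I = 1.57·e^(−0.0997·6/12) + 1.08·e^(−0.0997·18/12)
I = 1.4937 + 0.9300 = 2.4237
F = (S − I)·e^(rT) = (55.89 − 2.4237) · e^(0.0997·21/12)
= 53.4663 · e^0.174475 = 53.4663 × 1.190621 = A$63.66

A$63.66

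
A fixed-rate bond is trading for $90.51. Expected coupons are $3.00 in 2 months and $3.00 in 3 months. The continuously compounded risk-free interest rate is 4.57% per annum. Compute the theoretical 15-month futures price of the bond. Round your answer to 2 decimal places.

$89.54

PV(coupons) I = 3.00·e^(−0.0457·2/12) + 3.00·e^(−0.0457·3/12)
I = 2.9772 + 2.9659 = 5.9431
F = (S − I)·e^(rT) = (90.51 − 5.9431) · e^(0.0457·15/12)
= 84.5669 · e^0.057125 = 84.5669 × 1.058788 = $89.54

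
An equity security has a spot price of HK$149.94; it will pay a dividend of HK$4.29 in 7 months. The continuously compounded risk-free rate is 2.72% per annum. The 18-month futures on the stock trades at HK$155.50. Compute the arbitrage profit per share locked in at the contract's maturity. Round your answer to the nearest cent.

HK$3.71 per share

PV(dividends) I = 4.29·e^(−0.0272·7/12) = 4.2225
Fair futures F* = (S − I)·e^(rT) = (149.94 − 4.2225)·e^0.040800 = 145.7175 × 1.041644 = 151.7858
Market HK$155.50 > fair 151.7858: forward overpriced → cash-and-carry (borrow at r, buy the stock and collect the dividends, short the forward).
Profit at T = |F_mkt − F*| = |155.50 − 151.7858| = HK$3.71 per share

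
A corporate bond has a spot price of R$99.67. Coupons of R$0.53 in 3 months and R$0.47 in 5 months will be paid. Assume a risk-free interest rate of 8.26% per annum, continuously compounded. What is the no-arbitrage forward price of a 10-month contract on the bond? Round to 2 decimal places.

R$105.73

PV(coupons) I = 0.53·e^(−0.0826·3/12) + 0.47·e^(−0.0826·5/12)
I = 0.5192 + 0.4541 = 0.9733
F = (S − I)·e^(rT) = (99.67 − 0.9733) · e^(0.0826·10/12)
= 98.6967 · e^0.068833 = 98.6967 × 1.071257 = R$105.73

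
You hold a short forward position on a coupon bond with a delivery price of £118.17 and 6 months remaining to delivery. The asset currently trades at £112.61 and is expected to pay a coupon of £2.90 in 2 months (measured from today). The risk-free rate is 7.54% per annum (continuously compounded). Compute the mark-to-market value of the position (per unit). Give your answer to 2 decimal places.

£4.05

PV(remaining coupons) I = 2.90·e^(−0.0754·2/12) = 2.8638
Current forward F = (S − I)·e^(rT) = (112.61 − 2.8638)·e^(0.0754·6/12) = 109.7462 × 1.038420 = 113.9626
Value (long) = (F − K)·e^(−rT) = (113.9626 − 118.17) × 0.963002 = -4.0517
Short position value = −(long value) = £4.05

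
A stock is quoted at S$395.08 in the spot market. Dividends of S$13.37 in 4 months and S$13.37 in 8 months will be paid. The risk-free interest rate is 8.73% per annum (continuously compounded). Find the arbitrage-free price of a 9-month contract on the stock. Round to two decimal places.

PV(dividends) I = 13.37·e^(−0.0873·4/12) + 13.37·e^(−0.0873·8/12)
I = 12.9865 + 12.6141 = 25.6006
F = (S − I)·e^(rT) = (395.08 − 25.6006) · e^(0.0873·9/12)
= 369.4794 · e^0.065475 = 369.4794 × 1.067666 = S$394.48

S$394.48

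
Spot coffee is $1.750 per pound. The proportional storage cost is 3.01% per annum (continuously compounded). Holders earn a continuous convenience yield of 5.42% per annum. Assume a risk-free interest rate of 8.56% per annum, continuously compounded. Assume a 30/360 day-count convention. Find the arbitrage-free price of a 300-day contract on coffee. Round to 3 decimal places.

Net carry = r + u − y = 0.0856 + 0.0301 − 0.0542 = 0.0615
F = S·e^((r+u−y)T) = 1.750 · e^(0.0615 × 300/360) = 1.750 · e^0.051250
= 1.750 × 1.052586 = $1.842 per pound

$1.842 per pound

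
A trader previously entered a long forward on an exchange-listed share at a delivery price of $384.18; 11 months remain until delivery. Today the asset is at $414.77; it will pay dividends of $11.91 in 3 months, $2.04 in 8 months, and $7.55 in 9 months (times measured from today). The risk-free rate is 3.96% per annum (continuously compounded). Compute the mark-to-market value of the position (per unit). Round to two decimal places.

$23.18

PV(remaining dividends) I = 11.91·e^(−0.0396·3/12) + 2.04·e^(−0.0396·8/12) + 7.55·e^(−0.0396·9/12) = 21.1086
Current forward F = (S − I)·e^(rT) = (414.77 − 21.1086)·e^(0.0396·11/12) = 393.6614 × 1.036967 = 408.2139
Value (long) = (F − K)·e^(−rT) = (408.2139 − 384.18) × 0.964351 = 23.1771
Value = $23.18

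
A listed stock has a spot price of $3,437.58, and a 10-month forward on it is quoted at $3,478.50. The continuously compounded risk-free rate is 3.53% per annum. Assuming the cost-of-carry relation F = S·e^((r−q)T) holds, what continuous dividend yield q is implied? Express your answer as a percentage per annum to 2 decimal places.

2.11%

From F = S·e^((r−q)T): (r − q) = ln(F/S)/T
ln(3478.50/3437.58) = ln(1.011904) = 0.011834
(r − q) = 0.011834 / (10/12) = 0.014201
q = r − ln(F/S)/T = 0.0353 − 0.014201 = 0.021099
q = 2.11%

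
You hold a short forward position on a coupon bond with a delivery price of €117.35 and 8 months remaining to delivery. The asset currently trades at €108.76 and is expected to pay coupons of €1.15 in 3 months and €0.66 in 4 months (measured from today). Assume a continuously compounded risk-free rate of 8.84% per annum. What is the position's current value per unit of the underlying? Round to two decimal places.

€3.64

PV(remaining coupons) I = 1.15·e^(−0.0884·3/12) + 0.66·e^(−0.0884·4/12) = 1.7657
Current forward F = (S − I)·e^(rT) = (108.76 − 1.7657)·e^(0.0884·8/12) = 106.9943 × 1.060705 = 113.4894
Value (long) = (F − K)·e^(−rT) = (113.4894 − 117.35) × 0.942770 = -3.6397
Short position value = −(long value) = €3.64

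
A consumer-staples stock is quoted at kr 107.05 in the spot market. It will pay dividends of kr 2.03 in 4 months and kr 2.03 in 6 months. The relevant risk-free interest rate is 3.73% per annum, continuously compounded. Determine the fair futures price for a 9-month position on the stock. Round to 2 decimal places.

kr 105.98

PV(dividends) I = 2.03·e^(−0.0373·4/12) + 2.03·e^(−0.0373·6/12)
I = 2.0049 + 1.9925 = 3.9974
F = (S − I)·e^(rT) = (107.05 − 3.9974) · e^(0.0373·9/12)
= 103.0526 · e^0.027975 = 103.0526 × 1.028370 = kr 105.98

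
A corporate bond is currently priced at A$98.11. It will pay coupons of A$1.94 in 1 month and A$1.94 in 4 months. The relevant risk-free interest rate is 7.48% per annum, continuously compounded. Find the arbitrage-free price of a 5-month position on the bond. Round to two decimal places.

PV(coupons) I = 1.94·e^(−0.0748·1/12) + 1.94·e^(−0.0748·4/12)
I = 1.9279 + 1.8922 = 3.8201
F = (S − I)·e^(rT) = (98.11 − 3.8201) · e^(0.0748·5/12)
= 94.2899 · e^0.031167 = 94.2899 × 1.031658 = A$97.27

A$97.27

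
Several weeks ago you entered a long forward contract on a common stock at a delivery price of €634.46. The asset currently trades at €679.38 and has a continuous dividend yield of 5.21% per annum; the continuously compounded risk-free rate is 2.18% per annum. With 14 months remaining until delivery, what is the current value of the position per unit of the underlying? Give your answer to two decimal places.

€20.79

Current fair forward for the remaining 14 months: F = S·e^((r − q)·T), (r − q) = 0.0218 − 0.0521 = -0.0303
F = 679.38 · e^(-0.0303 × 14/12) = 679.38 × 0.965268 = 655.7838
Value of long forward = (F − K)·e^(−rT) = (655.7838 − 634.46) · e^(−0.0218·14/12)
= 21.3238 × 0.974887 = 20.79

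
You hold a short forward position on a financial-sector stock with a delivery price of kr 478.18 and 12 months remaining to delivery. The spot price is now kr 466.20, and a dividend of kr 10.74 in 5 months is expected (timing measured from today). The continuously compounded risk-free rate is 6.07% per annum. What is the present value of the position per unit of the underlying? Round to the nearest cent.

PV(remaining dividends) I = 10.74·e^(−0.0607·5/12) = 10.4718
Current forward F = (S − I)·e^(rT) = (466.20 − 10.4718)·e^(0.0607·12/12) = 455.7282 × 1.062580 = 484.2477
Value (long) = (F − K)·e^(−rT) = (484.2477 − 478.18) × 0.941106 = 5.7103
Short position value = −(long value) = -kr 5.71

-kr 5.71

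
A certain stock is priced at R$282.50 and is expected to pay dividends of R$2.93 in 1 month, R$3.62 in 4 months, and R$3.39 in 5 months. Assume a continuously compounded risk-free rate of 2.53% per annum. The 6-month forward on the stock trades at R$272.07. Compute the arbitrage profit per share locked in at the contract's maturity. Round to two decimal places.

R$4.03 per share

PV(dividends) I = 2.93·e^(−0.0253·1/12) + 3.62·e^(−0.0253·4/12) + 3.39·e^(−0.0253·5/12) = 9.8679
Fair forward F* = (S − I)·e^(rT) = (282.50 − 9.8679)·e^0.012650 = 272.6321 × 1.012730 = 276.1027
Market R$272.07 < fair 276.1027: forward underpriced → reverse cash-and-carry (short the stock, invest proceeds at r, pay the dividends, go long the forward).
Profit at T = |F_mkt − F*| = |272.07 − 276.1027| = R$4.03 per share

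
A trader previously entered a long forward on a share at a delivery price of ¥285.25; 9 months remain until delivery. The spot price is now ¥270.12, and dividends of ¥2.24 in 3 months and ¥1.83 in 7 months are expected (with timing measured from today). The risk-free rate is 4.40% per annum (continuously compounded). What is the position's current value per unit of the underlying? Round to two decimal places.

PV(remaining dividends) I = 2.24·e^(−0.0440·3/12) + 1.83·e^(−0.0440·7/12) = 3.9991
Current forward F = (S − I)·e^(rT) = (270.12 − 3.9991)·e^(0.0440·9/12) = 266.1209 × 1.033551 = 275.0495
Value (long) = (F − K)·e^(−rT) = (275.0495 − 285.25) × 0.967539 = -9.8694
Value = -¥9.87

-¥9.87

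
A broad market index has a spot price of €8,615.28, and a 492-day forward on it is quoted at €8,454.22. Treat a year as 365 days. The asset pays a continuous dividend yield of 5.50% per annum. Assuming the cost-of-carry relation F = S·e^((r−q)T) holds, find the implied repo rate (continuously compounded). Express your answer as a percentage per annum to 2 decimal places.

4.10%

From F = S·e^((r−q)T): (r − q) = ln(F/S)/T
ln(8454.22/8615.28) = ln(0.981305) = -0.018872
(r − q) = -0.018872 / (492/365) = -0.014001
r = ln(F/S)/T + q = -0.014001 + 0.0550 = 0.040999
r = 4.10%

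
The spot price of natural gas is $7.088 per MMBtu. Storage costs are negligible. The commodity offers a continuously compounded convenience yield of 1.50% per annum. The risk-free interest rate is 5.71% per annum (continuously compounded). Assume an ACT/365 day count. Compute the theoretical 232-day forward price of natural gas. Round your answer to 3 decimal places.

Net carry = r + u − y = 0.0571 + 0.0000 − 0.0150 = 0.0421
F = S·e^((r+u−y)T) = 7.088 · e^(0.0421 × 232/365) = 7.088 · e^0.026759
= 7.088 × 1.027120 = $7.280 per MMBtu

$7.280 per MMBtu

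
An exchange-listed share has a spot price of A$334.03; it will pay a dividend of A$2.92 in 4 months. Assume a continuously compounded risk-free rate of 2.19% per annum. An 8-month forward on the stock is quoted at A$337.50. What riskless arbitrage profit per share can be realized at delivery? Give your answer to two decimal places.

PV(dividends) I = 2.92·e^(−0.0219·4/12) = 2.8988
Fair forward F* = (S − I)·e^(rT) = (334.03 − 2.8988)·e^0.014600 = 331.1312 × 1.014707 = 336.0011
Market A$337.50 > fair 336.0011: forward overpriced → cash-and-carry (borrow at r, buy the stock and collect the dividends, short the forward).
Profit at T = |F_mkt − F*| = |337.50 − 336.0011| = A$1.50 per share

A$1.50 per share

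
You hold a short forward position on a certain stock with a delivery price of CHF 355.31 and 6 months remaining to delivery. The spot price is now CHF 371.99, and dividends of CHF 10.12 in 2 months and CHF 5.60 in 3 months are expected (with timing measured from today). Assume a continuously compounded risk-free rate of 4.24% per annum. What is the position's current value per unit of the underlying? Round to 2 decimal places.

PV(remaining dividends) I = 10.12·e^(−0.0424·2/12) + 5.60·e^(−0.0424·3/12) = 15.5897
Current forward F = (S − I)·e^(rT) = (371.99 − 15.5897)·e^(0.0424·6/12) = 356.4003 × 1.021426 = 364.0365
Value (long) = (F − K)·e^(−rT) = (364.0365 − 355.31) × 0.979023 = 8.5434
Short position value = −(long value) = -CHF 8.54

-CHF 8.54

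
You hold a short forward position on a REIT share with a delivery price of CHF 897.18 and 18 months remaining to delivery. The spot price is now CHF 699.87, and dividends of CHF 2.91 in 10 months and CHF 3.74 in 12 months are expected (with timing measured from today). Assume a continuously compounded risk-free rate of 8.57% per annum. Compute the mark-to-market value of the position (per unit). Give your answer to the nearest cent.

PV(remaining dividends) I = 2.91·e^(−0.0857·10/12) + 3.74·e^(−0.0857·12/12) = 6.1423
Current forward F = (S − I)·e^(rT) = (699.87 − 6.1423)·e^(0.0857·18/12) = 693.7277 × 1.137178 = 788.8919
Value (long) = (F − K)·e^(−rT) = (788.8919 − 897.18) × 0.879370 = -95.2253
Short position value = −(long value) = CHF 95.23

CHF 95.23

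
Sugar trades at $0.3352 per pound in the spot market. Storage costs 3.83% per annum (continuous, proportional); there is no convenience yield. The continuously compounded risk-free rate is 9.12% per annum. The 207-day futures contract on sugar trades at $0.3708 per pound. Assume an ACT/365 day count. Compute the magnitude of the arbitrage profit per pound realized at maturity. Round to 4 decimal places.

Fair futures: F* = S·e^(carry·T), with carry = (r + u) = 0.0912 + 0.0383 = 0.1295
F* = 0.3352 · e^(0.1295 × 207/365) = 0.3352 · e^0.073442 = 0.3352 × 1.076206 = $0.3607
Market $0.3708 > fair $0.3607: forward overpriced → cash-and-carry (buy spot, short the forward).
At maturity, profit = |F_mkt − F*| = |0.3708 − 0.3607| = $0.0101 per pound

$0.0101 per pound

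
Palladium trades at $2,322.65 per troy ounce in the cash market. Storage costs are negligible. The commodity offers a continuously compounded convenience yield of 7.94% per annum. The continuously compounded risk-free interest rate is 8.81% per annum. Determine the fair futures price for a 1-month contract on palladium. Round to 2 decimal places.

Net carry = r + u − y = 0.0881 + 0.0000 − 0.0794 = 0.0087
F = S·e^((r+u−y)T) = 2322.65 · e^(0.0087 × 1/12) = 2322.65 · e^0.00072500
= 2322.65 × 1.00072526 = $2,324.33 per troy ounce

$2,324.33 per troy ounce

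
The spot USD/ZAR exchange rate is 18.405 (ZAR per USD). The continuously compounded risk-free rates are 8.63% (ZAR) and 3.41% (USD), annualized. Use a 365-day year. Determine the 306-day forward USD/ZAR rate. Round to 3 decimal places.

19.228

F = S·e^((r_ZAR − r_USD)T) = 18.405 · e^((0.0863 − 0.0341) × 306/365)
= 18.405 · e^0.043762 = 18.405 × 1.044734
F = 19.228 ZAR per USD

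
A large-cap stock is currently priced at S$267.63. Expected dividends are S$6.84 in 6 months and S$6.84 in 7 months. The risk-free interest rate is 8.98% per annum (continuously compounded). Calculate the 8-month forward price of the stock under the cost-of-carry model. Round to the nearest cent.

S$270.31

PV(dividends) I = 6.84·e^(−0.0898·6/12) + 6.84·e^(−0.0898·7/12)
I = 6.5397 + 6.4909 = 13.0306
F = (S − I)·e^(rT) = (267.63 − 13.0306) · e^(0.0898·8/12)
= 254.5994 · e^0.059867 = 254.5994 × 1.061695 = S$270.31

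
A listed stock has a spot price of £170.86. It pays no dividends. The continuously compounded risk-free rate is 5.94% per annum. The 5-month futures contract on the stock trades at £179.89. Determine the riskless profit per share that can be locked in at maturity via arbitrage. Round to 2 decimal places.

Fair futures: F* = S·e^(carry·T), with carry = r = 0.0594
F* = 170.86 · e^(0.0594 × 5/12) = 170.86 · e^0.024750 = 170.86 × 1.025059 = £175.1416
Market £179.89 > fair £175.1416: forward overpriced → cash-and-carry (buy spot, short the forward).
At maturity, profit = |F_mkt − F*| = |179.89 − 175.1416| = £4.75 per share

£4.75 per share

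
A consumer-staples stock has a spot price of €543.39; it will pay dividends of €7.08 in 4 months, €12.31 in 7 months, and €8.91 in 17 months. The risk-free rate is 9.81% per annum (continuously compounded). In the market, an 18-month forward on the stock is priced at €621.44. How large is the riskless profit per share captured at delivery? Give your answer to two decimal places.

PV(dividends) I = 7.08·e^(−0.0981·4/12) + 12.31·e^(−0.0981·7/12) + 8.91·e^(−0.0981·17/12) = 26.2315
Fair forward F* = (S − I)·e^(rT) = (543.39 − 26.2315)·e^0.147150 = 517.1585 × 1.158528 = 599.1426
Market €621.44 > fair 599.1426: forward overpriced → cash-and-carry (borrow at r, buy the stock and collect the dividends, short the forward).
Profit at T = |F_mkt − F*| = |621.44 − 599.1426| = €22.30 per share

€22.30 per share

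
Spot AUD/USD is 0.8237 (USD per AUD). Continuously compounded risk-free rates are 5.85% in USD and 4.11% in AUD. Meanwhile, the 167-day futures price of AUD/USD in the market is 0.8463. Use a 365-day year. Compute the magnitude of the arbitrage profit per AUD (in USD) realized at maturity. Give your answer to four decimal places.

0.0160 per AUD (in USD)

Fair futures: F* = S·e^(carry·T), with carry = (r_USD − r_AUD) = 0.0585 − 0.0411 = 0.0174
F* = 0.8237 · e^(0.0174 × 167/365) = 0.8237 · e^0.007961 = 0.8237 × 1.007993 = 0.8303
Market 0.8463 > fair 0.8303: forward overpriced → cash-and-carry (buy spot, short the forward).
At maturity, profit = |F_mkt − F*| = |0.8463 − 0.8303| = 0.0160 per AUD (in USD)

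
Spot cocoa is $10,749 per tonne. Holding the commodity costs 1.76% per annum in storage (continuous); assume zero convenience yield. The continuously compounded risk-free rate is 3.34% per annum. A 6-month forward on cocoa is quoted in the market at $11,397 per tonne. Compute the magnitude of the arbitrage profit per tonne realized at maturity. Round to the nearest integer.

Fair forward: F* = S·e^(carry·T), with carry = (r + u) = 0.0334 + 0.0176 = 0.0510
F* = 10749 · e^(0.0510 × 6/12) = 10749 · e^0.025500 = 10749 × 1.025828 = $11026.6252
Market $11397 > fair $11026.6252: forward overpriced → cash-and-carry (buy spot, short the forward).
At maturity, profit = |F_mkt − F*| = |11397 − 11026.6252| = $370 per tonne

$370 per tonne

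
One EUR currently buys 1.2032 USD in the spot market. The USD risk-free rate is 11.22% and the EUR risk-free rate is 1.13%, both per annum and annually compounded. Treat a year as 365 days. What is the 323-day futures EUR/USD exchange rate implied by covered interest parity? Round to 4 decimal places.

1.3088

By covered interest parity, F = S · (1+r_USD)^T / (1+r_EUR)^T
= 1.2032 × 1.098674 / 1.009993 = 1.2032 × 1.087804
F = 1.3088 USD per EUR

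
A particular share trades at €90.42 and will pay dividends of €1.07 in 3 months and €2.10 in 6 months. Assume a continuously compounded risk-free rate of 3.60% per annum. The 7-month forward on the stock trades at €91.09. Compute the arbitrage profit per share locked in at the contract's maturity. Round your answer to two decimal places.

€1.94 per share

PV(dividends) I = 1.07·e^(−0.0360·3/12) + 2.10·e^(−0.0360·6/12) = 3.1230
Fair forward F* = (S − I)·e^(rT) = (90.42 − 3.1230)·e^0.021000 = 87.2970 × 1.021222 = 89.1496
Market €91.09 > fair 89.1496: forward overpriced → cash-and-carry (borrow at r, buy the stock and collect the dividends, short the forward).
Profit at T = |F_mkt − F*| = |91.09 − 89.1496| = €1.94 per share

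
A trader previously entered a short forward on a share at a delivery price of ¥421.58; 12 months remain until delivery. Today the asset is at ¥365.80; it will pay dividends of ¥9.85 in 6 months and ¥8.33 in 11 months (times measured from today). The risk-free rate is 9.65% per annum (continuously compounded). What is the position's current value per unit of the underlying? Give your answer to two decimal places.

¥34.01

PV(remaining dividends) I = 9.85·e^(−0.0965·6/12) + 8.33·e^(−0.0965·11/12) = 17.0108
Current forward F = (S − I)·e^(rT) = (365.80 − 17.0108)·e^(0.0965·12/12) = 348.7892 × 1.101310 = 384.1250
Value (long) = (F − K)·e^(−rT) = (384.1250 − 421.58) × 0.908010 = -34.0095
Short position value = −(long value) = ¥34.01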